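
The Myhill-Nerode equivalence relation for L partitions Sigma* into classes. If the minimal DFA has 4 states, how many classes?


Myhill-Nerode theorem:
Number of equivalence classes = number of states in minimal DFA
Minimal DFA states = 4
Therefore equivalence classes = 4

4


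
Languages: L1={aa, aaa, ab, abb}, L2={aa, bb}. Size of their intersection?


L1 = {aa, aaa, ab, abb}
L2 = {aa, bb}
Checking each string in L1 against L2:
  'aa': in L2? Yes
  'aaa': in L2? No
  'ab': in L2? No
  'abb': in L2? No
Intersection = {aa}
|L1 ∩ L2| = 1

1


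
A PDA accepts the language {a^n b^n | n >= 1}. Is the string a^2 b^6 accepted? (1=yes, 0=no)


Language requires equal numbers of a's and b's
PDA pushes for each 'a', pops for each 'b'
Number of a's = 2
Number of b's = 6
2 != 6 -> Reject

0


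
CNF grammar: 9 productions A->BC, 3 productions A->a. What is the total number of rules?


CNF allows two rule forms:
  A -> BC (binary): 9 rules
  A -> a (terminal): 3 rules
Total = 9 + 3 = 12

12


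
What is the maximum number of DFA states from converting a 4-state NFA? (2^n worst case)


NFA has 4 states
Subset construction: each DFA state = subset of NFA states
Maximum subsets = 2^4
2^4 = 16

16


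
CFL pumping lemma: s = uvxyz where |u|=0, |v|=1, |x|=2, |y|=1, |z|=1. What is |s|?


|s| = |u| + |v| + |x| + |y| + |z|
= 0 + 1 + 2 + 1 + 1
= 1 + 2 + 2
= 3 + 2
= 5

5


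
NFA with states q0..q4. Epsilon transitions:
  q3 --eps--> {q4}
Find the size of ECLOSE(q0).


Starting from q0
Initialize closure = {q0}
q0 has no outgoing epsilon transitions -> nothing to add
Final closure: {q0}
Size = 1

1


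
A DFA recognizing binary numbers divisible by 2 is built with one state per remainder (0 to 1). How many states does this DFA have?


Divisibility by 2 is tracked via the remainder mod 2: 0, 1, ..., 1
The construction assigns one state to each remainder
Number of remainders = 2

2


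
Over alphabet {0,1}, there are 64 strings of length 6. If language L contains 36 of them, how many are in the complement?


Alphabet: {0,1}
String length: 6
Total strings of length 6 = 2^6 = 64
Strings in L = 36
Complement = total - |L|
= 64 - 36
= 28

28


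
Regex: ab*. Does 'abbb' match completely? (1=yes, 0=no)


Pattern: ab*
String: 'abbb'
Pattern requires: exactly one 'a' followed by zero or more 'b's
First char is 'a' -> OK
Rest 'bbb': all b's? Yes
Result: 1

1


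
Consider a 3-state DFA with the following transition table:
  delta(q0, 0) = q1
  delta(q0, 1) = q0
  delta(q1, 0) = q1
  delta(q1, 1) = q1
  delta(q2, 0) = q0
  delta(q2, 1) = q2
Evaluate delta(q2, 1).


Looking up transition function:
delta(q2, 1) in the table
Row: q2, Column: 1
Result: q2

q2


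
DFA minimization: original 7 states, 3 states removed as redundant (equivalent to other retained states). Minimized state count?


Original DFA: 7 states
Redundant states removed: 3
Minimized states = original - removed
= 7 - 3
= 4

4


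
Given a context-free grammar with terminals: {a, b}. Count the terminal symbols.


Terminal symbols: a, b
Counting each: a (#1), b (#2)
Total = 2

2


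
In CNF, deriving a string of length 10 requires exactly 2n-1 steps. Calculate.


Chomsky Normal Form derivation:
String length n = 10
Each step either:
  - Splits a nonterminal into two (n-1 such steps)
  - Converts a nonterminal to terminal (n such steps)
Total = (n-1) + n = 2n - 1
= 2(10) - 1
= 20 - 1
= 19

19


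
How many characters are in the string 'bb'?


String: 'bb'
Counting characters:
  'b' appears 2 time(s)
Total length = 0 + 2 = 2

2


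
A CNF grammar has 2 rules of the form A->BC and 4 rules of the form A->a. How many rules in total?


CNF allows two rule forms:
  A -> BC (binary): 2 rules
  A -> a (terminal): 4 rules
Total = 2 + 4 = 6

6


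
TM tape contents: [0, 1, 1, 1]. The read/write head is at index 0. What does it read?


Tape: [0, 1, 1, 1]
Positions: 0 1 2 3
Values:    0 1 1 1
Head at position 0
tape[0] = 0

0


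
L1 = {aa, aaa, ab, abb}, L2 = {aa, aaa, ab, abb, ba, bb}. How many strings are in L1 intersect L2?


L1 = {aa, aaa, ab, abb}
L2 = {aa, aaa, ab, abb, ba, bb}
Checking each string in L1 against L2:
  'aa': in L2? Yes
  'aaa': in L2? Yes
  'ab': in L2? Yes
  'abb': in L2? Yes
Intersection = {aa, aaa, ab, abb}
|L1 ∩ L2| = 4

4


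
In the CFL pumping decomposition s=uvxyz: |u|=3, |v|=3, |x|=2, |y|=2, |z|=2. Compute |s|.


|s| = |u| + |v| + |x| + |y| + |z|
= 3 + 3 + 2 + 2 + 2
= 6 + 2 + 4
= 8 + 4
= 12

12


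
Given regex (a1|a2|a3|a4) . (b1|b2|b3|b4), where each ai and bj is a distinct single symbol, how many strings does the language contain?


First group: 4 alternatives
Second group: 4 alternatives
Concatenation: each choice from group 1 pairs with each from group 2
Total = 4 x 4 = 16

16


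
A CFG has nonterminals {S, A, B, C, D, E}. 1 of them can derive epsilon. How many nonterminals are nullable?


Nonterminals: {S, A, B, C, D, E}
A nonterminal is nullable if it can derive epsilon
Counting nullable nonterminals: 1
Total nullable = 1

1


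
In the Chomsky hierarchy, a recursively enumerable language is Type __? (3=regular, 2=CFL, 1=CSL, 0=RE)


Chomsky hierarchy levels:
  Type 3: Regular (DFA/NFA/regex)
  Type 2: Context-free (PDA)
  Type 1: Context-sensitive
  Type 0: Recursively enumerable (TM)
'recursively enumerable' corresponds to Type 0

0


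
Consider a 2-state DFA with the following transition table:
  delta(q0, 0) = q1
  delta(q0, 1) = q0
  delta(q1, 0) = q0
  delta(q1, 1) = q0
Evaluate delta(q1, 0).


Looking up transition function:
delta(q1, 0) in the table
Row: q1, Column: 0
Result: q0

q0


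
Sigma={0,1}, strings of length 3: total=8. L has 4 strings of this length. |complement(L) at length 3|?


Alphabet: {0,1}
String length: 3
Total strings of length 3 = 2^3 = 8
Strings in L = 4
Complement = total - |L|
= 8 - 4
= 4

4


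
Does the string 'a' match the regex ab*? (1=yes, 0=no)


Pattern: ab*
String: 'a'
Pattern requires: exactly one 'a' followed by zero or more 'b's
First char is 'a' -> OK
Rest '': all b's? Yes
Result: 1

1


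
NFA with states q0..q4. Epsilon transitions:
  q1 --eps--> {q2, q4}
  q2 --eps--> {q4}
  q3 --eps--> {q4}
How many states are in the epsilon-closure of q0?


Starting from q0
Initialize closure = {q0}
q0 has no outgoing epsilon transitions -> nothing to add
Final closure: {q0}
Size = 1

1


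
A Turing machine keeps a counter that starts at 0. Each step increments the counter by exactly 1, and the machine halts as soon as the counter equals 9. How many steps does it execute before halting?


Counter starts at 0. Counting sequence:
  Step 1: counter = 1
  Step 2: counter = 2
  Step 3: counter = 3
  Step 4: counter = 4
  Step 5: counter = 5
  Step 6: counter = 6
  ...
  Step 9: counter = 9
Counter reached 9 -> halt
Total steps = 9

9


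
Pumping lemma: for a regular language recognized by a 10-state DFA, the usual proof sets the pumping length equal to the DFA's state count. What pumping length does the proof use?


Pumping lemma for regular languages (standard proof):
Take p = |Q|, the number of DFA states.
Any string of length >= |Q| passes through |Q|+1 states while reading its first |Q| symbols,
so by pigeonhole some state repeats, giving the loop that can be pumped.
Here |Q| = 10
Therefore the proof uses p = 10

10


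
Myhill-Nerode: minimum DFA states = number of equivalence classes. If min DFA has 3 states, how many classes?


Myhill-Nerode theorem:
Number of equivalence classes = number of states in minimal DFA
Minimal DFA states = 3
Therefore equivalence classes = 3

3


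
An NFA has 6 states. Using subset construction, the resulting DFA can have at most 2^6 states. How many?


NFA has 6 states
Subset construction: each DFA state = subset of NFA states
Maximum subsets = 2^6
2^6 = 64

64


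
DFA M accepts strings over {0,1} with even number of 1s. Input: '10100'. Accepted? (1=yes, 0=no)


DFA has 2 states: q_even (start, accept=yes) and q_odd
Processing string '10100' character by character:
  Position 0: read '1', 1-count=1 -> q_odd
  Position 1: read '0', 1-count=1 -> q_odd (no change)
  Position 2: read '1', 1-count=2 -> q_even
  Position 3: read '0', 1-count=2 -> q_even (no change)
  Position 4: read '0', 1-count=2 -> q_even (no change)
Final state: q_even, total 1s = 2 (even); the DFA requires an even count -> accept

1


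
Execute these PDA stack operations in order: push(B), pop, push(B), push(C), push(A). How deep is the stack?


Tracing stack operations:
  push(B) -> stack = [B], depth=1
  pop -> removed B, stack = [], depth=0
  push(B) -> stack = [B], depth=1
  push(C) -> stack = [B,C], depth=2
  push(A) -> stack = [B,C,A], depth=3
Final depth = 3

3


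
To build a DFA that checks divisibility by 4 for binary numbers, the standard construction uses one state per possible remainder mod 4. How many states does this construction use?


Divisibility by 4 is tracked via the remainder mod 4: 0, 1, ..., 3
The construction assigns one state to each remainder
Number of remainders = 4

4


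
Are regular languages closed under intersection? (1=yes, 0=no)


Regular languages are closed under all standard operations:
- Union: Yes (product construction)
- Intersection: Yes (product construction)
- Complement: Yes (swap accept/reject)
- Concatenation: Yes (NFA construction)
Operation: intersection -> Closed

1


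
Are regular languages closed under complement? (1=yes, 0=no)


Regular languages are closed under:
- Union (DFA product construction)
- Intersection (DFA product construction)
- Complement (swap accept/reject states)
- Concatenation (NFA construction)
- Kleene star (NFA construction)
complement is in this list
Therefore: closed

1


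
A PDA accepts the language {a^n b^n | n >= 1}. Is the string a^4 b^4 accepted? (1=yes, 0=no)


Language requires equal numbers of a's and b's
PDA pushes for each 'a', pops for each 'b'
Number of a's = 4
Number of b's = 4
4 == 4 -> Accept

1


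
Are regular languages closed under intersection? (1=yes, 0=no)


Regular languages are closed under:
- Union (DFA product construction)
- Intersection (DFA product construction)
- Complement (swap accept/reject states)
- Concatenation (NFA construction)
- Kleene star (NFA construction)
intersection is in this list
Therefore: closed

1


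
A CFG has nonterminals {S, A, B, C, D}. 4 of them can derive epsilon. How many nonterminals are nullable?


Nonterminals: {S, A, B, C, D}
A nonterminal is nullable if it can derive epsilon
Counting nullable nonterminals: 4
Total nullable = 4

4


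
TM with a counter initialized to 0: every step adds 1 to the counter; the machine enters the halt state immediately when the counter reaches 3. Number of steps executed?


Counter starts at 0. Counting sequence:
  Step 1: counter = 1
  Step 2: counter = 2
  Step 3: counter = 3
Counter reached 3 -> halt
Total steps = 3

3


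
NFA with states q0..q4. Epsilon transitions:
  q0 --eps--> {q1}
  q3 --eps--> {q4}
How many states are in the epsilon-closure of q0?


Starting from q0
Initialize closure = {q0}
Follow epsilon from q0 -> add q1
Final closure: {q0, q1}
Size = 2

2


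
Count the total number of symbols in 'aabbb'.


String: 'aabbb'
Counting characters:
  'a' appears 2 time(s)
  'b' appears 3 time(s)
Total length = 2 + 3 = 5

5


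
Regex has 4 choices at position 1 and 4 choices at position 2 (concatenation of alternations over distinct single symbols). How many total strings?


First group: 4 alternatives
Second group: 4 alternatives
Concatenation: each choice from group 1 pairs with each from group 2
Total = 4 x 4 = 16

16


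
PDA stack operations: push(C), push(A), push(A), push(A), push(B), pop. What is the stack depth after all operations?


Tracing stack operations:
  push(C) -> stack = [C], depth=1
  push(A) -> stack = [C,A], depth=2
  push(A) -> stack = [C,A,A], depth=3
  push(A) -> stack = [C,A,A,A], depth=4
  push(B) -> stack = [C,A,A,A,B], depth=5
  pop -> removed B, stack = [C,A,A,A], depth=4
Final depth = 4

4


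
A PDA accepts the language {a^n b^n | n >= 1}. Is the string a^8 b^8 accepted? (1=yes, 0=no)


Language requires equal numbers of a's and b's
PDA pushes for each 'a', pops for each 'b'
Number of a's = 8
Number of b's = 8
8 == 8 -> Accept

1


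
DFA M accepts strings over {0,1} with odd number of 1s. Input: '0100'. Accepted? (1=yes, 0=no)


DFA has 2 states: q_even (start, accept=no) and q_odd
Processing string '0100' character by character:
  Position 0: read '0', 1-count=0 -> q_even (no change)
  Position 1: read '1', 1-count=1 -> q_odd
  Position 2: read '0', 1-count=1 -> q_odd (no change)
  Position 3: read '0', 1-count=1 -> q_odd (no change)
Final state: q_odd, total 1s = 1 (odd); the DFA requires an odd count -> accept

1


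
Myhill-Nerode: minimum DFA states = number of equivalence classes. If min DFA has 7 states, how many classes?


Myhill-Nerode theorem:
Number of equivalence classes = number of states in minimal DFA
Minimal DFA states = 7
Therefore equivalence classes = 7

7


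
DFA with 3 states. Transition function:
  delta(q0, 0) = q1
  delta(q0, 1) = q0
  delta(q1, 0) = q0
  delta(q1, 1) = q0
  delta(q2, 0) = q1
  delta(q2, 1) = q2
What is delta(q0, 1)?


Looking up transition function:
delta(q0, 1) in the table
Row: q0, Column: 1
Result: q0

q0


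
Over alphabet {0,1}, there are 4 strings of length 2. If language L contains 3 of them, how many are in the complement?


Alphabet: {0,1}
String length: 2
Total strings of length 2 = 2^2 = 4
Strings in L = 3
Complement = total - |L|
= 4 - 3
= 1

1


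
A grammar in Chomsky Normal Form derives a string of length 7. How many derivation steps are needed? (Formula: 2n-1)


Chomsky Normal Form derivation:
String length n = 7
Each step either:
  - Splits a nonterminal into two (n-1 such steps)
  - Converts a nonterminal to terminal (n such steps)
Total = (n-1) + n = 2n - 1
= 2(7) - 1
= 14 - 1
= 13

13


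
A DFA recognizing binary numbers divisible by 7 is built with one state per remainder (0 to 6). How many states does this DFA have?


Divisibility by 7 is tracked via the remainder mod 7: 0, 1, ..., 6
The construction assigns one state to each remainder
Number of remainders = 7

7


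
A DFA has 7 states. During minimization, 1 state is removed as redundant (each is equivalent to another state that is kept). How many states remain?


Original DFA: 7 states
Redundant states removed: 1
Minimized states = original - removed
= 7 - 1
= 6

6


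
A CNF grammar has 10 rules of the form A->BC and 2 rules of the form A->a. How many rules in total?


CNF allows two rule forms:
  A -> BC (binary): 10 rules
  A -> a (terminal): 2 rules
Total = 10 + 2 = 12

12


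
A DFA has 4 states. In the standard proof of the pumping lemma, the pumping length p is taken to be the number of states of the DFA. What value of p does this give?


Pumping lemma for regular languages (standard proof):
Take p = |Q|, the number of DFA states.
Any string of length >= |Q| passes through |Q|+1 states while reading its first |Q| symbols,
so by pigeonhole some state repeats, giving the loop that can be pumped.
Here |Q| = 4
Therefore the proof uses p = 4

4


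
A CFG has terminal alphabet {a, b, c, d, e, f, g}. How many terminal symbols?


Terminal symbols: a, b, c, d, e, f, g
Counting each: a (#1), b (#2), c (#3), d (#4), e (#5), f (#6), g (#7)
Total = 7

7


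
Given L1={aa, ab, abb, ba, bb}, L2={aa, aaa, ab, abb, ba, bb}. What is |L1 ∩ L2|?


L1 = {aa, ab, abb, ba, bb}
L2 = {aa, aaa, ab, abb, ba, bb}
Checking each string in L1 against L2:
  'aa': in L2? Yes
  'ab': in L2? Yes
  'abb': in L2? Yes
  'ba': in L2? Yes
  'bb': in L2? Yes
Intersection = {aa, ab, abb, ba, bb}
|L1 ∩ L2| = 5

5


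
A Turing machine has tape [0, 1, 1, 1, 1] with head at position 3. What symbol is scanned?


Tape: [0, 1, 1, 1, 1]
Positions: 0 1 2 3 4
Values:    0 1 1 1 1
Head at position 3
tape[3] = 1

1


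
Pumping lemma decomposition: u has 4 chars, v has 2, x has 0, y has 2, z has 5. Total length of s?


|s| = |u| + |v| + |x| + |y| + |z|
= 4 + 2 + 0 + 2 + 5
= 6 + 0 + 7
= 6 + 7
= 13

13


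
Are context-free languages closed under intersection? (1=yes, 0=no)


CFL closure properties:
  Closed under: union, concatenation, Kleene star
  NOT closed under: intersection, complement
Operation 'intersection' is in not-closed list -> No (not closed)

0


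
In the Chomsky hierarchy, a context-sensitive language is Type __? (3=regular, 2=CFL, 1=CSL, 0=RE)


Chomsky hierarchy levels:
  Type 3: Regular (DFA/NFA/regex)
  Type 2: Context-free (PDA)
  Type 1: Context-sensitive
  Type 0: Recursively enumerable (TM)
'context-sensitive' corresponds to Type 1

1


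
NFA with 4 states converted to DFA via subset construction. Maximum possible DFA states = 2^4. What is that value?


NFA has 4 states
Subset construction: each DFA state = subset of NFA states
Maximum subsets = 2^4
2^4 = 16

16


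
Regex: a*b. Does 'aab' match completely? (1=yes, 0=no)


Pattern: a*b
String: 'aab'
Pattern requires: zero or more 'a's followed by exactly one 'b'
Found 2 leading 'a's
Remaining: 'b'
Remaining is exactly 'b' -> match
Result: 1

1


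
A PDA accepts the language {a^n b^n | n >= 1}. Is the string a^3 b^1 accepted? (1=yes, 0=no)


Language requires equal numbers of a's and b's
PDA pushes for each 'a', pops for each 'b'
Number of a's = 3
Number of b's = 1
3 != 1 -> Reject

0


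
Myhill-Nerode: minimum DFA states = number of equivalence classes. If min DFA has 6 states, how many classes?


Myhill-Nerode theorem:
Number of equivalence classes = number of states in minimal DFA
Minimal DFA states = 6
Therefore equivalence classes = 6

6


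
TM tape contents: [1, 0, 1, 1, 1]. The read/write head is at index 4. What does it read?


Tape: [1, 0, 1, 1, 1]
Positions: 0 1 2 3 4
Values:    1 0 1 1 1
Head at position 4
tape[4] = 1

1


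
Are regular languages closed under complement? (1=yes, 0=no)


Regular languages are closed under:
- Union (DFA product construction)
- Intersection (DFA product construction)
- Complement (swap accept/reject states)
- Concatenation (NFA construction)
- Kleene star (NFA construction)
complement is in this list
Therefore: closed

1


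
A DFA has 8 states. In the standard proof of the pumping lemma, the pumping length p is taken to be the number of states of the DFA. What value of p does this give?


Pumping lemma for regular languages (standard proof):
Take p = |Q|, the number of DFA states.
Any string of length >= |Q| passes through |Q|+1 states while reading its first |Q| symbols,
so by pigeonhole some state repeats, giving the loop that can be pumped.
Here |Q| = 8
Therefore the proof uses p = 8

8


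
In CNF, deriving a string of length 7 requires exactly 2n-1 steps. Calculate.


Chomsky Normal Form derivation:
String length n = 7
Each step either:
  - Splits a nonterminal into two (n-1 such steps)
  - Converts a nonterminal to terminal (n such steps)
Total = (n-1) + n = 2n - 1
= 2(7) - 1
= 14 - 1
= 13

13


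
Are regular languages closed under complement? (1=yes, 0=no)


Regular languages are closed under all standard operations:
- Union: Yes (product construction)
- Intersection: Yes (product construction)
- Complement: Yes (swap accept/reject)
- Concatenation: Yes (NFA construction)
Operation: complement -> Closed

1


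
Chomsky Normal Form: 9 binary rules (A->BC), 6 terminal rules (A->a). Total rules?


CNF allows two rule forms:
  A -> BC (binary): 9 rules
  A -> a (terminal): 6 rules
Total = 9 + 6 = 15

15


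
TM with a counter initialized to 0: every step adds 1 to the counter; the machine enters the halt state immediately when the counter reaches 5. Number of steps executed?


Counter starts at 0. Counting sequence:
  Step 1: counter = 1
  Step 2: counter = 2
  Step 3: counter = 3
  Step 4: counter = 4
  Step 5: counter = 5
Counter reached 5 -> halt
Total steps = 5

5


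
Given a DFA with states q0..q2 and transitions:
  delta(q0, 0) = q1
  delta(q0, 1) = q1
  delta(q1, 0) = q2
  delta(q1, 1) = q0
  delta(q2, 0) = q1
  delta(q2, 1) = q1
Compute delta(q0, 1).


Looking up transition function:
delta(q0, 1) in the table
Row: q0, Column: 1
Result: q1

q1


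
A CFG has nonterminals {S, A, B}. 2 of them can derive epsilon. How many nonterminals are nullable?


Nonterminals: {S, A, B}
A nonterminal is nullable if it can derive epsilon
Counting nullable nonterminals: 2
Total nullable = 2

2


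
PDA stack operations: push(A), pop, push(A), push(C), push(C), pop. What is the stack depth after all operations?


Tracing stack operations:
  push(A) -> stack = [A], depth=1
  pop -> removed A, stack = [], depth=0
  push(A) -> stack = [A], depth=1
  push(C) -> stack = [A,C], depth=2
  push(C) -> stack = [A,C,C], depth=3
  pop -> removed C, stack = [A,C], depth=2
Final depth = 2

2


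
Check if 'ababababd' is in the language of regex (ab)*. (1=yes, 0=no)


Pattern: (ab)*
String: 'ababababd'
Pattern requires: zero or more repetitions of 'ab'
Length 9 is odd -> cannot be (ab)* -> no match
Result: 0

0


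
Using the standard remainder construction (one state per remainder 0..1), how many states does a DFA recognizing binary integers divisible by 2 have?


Divisibility by 2 is tracked via the remainder mod 2: 0, 1, ..., 1
The construction assigns one state to each remainder
Number of remainders = 2

2


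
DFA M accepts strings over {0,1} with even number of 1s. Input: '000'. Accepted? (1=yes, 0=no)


DFA has 2 states: q_even (start, accept=yes) and q_odd
Processing string '000' character by character:
  Position 0: read '0', 1-count=0 -> q_even (no change)
  Position 1: read '0', 1-count=0 -> q_even (no change)
  Position 2: read '0', 1-count=0 -> q_even (no change)
Final state: q_even, total 1s = 0 (even); the DFA requires an even count -> accept

1


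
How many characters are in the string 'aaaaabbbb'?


String: 'aaaaabbbb'
Counting characters:
  'a' appears 5 time(s)
  'b' appears 4 time(s)
Total length = 5 + 4 = 9

9


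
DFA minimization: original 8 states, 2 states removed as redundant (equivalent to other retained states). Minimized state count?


Original DFA: 8 states
Redundant states removed: 2
Minimized states = original - removed
= 8 - 2
= 6

6


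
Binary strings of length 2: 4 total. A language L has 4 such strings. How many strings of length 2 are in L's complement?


Alphabet: {0,1}
String length: 2
Total strings of length 2 = 2^2 = 4
Strings in L = 4
Complement = total - |L|
= 4 - 4
= 0

0


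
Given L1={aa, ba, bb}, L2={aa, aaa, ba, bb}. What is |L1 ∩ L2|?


L1 = {aa, ba, bb}
L2 = {aa, aaa, ba, bb}
Checking each string in L1 against L2:
  'aa': in L2? Yes
  'ba': in L2? Yes
  'bb': in L2? Yes
Intersection = {aa, ba, bb}
|L1 ∩ L2| = 3

3


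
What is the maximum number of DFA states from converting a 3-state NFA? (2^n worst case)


NFA has 3 states
Subset construction: each DFA state = subset of NFA states
Maximum subsets = 2^3
2^3 = 8

8


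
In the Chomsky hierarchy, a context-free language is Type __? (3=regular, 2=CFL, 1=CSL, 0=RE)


Chomsky hierarchy levels:
  Type 3: Regular (DFA/NFA/regex)
  Type 2: Context-free (PDA)
  Type 1: Context-sensitive
  Type 0: Recursively enumerable (TM)
'context-free' corresponds to Type 2

2


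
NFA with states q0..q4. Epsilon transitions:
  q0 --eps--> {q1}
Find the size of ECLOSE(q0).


Starting from q0
Initialize closure = {q0}
Follow epsilon from q0 -> add q1
Final closure: {q0, q1}
Size = 2

2


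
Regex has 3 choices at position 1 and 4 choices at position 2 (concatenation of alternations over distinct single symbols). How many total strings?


First group: 3 alternatives
Second group: 4 alternatives
Concatenation: each choice from group 1 pairs with each from group 2
Total = 3 x 4 = 12

12


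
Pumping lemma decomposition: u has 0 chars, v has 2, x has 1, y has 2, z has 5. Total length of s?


|s| = |u| + |v| + |x| + |y| + |z|
= 0 + 2 + 1 + 2 + 5
= 2 + 1 + 7
= 3 + 7
= 10

10


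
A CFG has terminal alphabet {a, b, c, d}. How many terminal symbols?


Terminal symbols: a, b, c, d
Counting each: a (#1), b (#2), c (#3), d (#4)
Total = 4

4


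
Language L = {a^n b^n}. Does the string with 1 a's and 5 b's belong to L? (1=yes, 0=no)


Language requires equal numbers of a's and b's
PDA pushes for each 'a', pops for each 'b'
Number of a's = 1
Number of b's = 5
1 != 5 -> Reject

0


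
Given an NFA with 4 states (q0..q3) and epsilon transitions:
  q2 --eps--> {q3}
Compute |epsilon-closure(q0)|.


Starting from q0
Initialize closure = {q0}
q0 has no outgoing epsilon transitions -> nothing to add
Final closure: {q0}
Size = 1

1


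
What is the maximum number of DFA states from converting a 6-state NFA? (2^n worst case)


NFA has 6 states
Subset construction: each DFA state = subset of NFA states
Maximum subsets = 2^6
2^6 = 64

64


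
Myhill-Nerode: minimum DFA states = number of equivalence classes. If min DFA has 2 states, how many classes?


Myhill-Nerode theorem:
Number of equivalence classes = number of states in minimal DFA
Minimal DFA states = 2
Therefore equivalence classes = 2

2


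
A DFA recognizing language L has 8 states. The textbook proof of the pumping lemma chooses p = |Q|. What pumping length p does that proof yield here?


Pumping lemma for regular languages (standard proof):
Take p = |Q|, the number of DFA states.
Any string of length >= |Q| passes through |Q|+1 states while reading its first |Q| symbols,
so by pigeonhole some state repeats, giving the loop that can be pumped.
Here |Q| = 8
Therefore the proof uses p = 8

8


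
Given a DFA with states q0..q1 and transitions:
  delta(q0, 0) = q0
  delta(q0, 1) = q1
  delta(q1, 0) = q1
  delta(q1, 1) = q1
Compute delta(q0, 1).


Looking up transition function:
delta(q0, 1) in the table
Row: q0, Column: 1
Result: q1

q1


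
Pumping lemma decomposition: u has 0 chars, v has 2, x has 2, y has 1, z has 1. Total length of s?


|s| = |u| + |v| + |x| + |y| + |z|
= 0 + 2 + 2 + 1 + 1
= 2 + 2 + 2
= 4 + 2
= 6

6


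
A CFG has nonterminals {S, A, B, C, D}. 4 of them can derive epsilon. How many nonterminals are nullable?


Nonterminals: {S, A, B, C, D}
A nonterminal is nullable if it can derive epsilon
Counting nullable nonterminals: 4
Total nullable = 4

4


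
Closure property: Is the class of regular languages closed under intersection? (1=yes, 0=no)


Regular languages are closed under all standard operations:
- Union: Yes (product construction)
- Intersection: Yes (product construction)
- Complement: Yes (swap accept/reject)
- Concatenation: Yes (NFA construction)
Operation: intersection -> Closed

1


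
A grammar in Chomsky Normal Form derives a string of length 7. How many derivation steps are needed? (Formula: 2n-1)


Chomsky Normal Form derivation:
String length n = 7
Each step either:
  - Splits a nonterminal into two (n-1 such steps)
  - Converts a nonterminal to terminal (n such steps)
Total = (n-1) + n = 2n - 1
= 2(7) - 1
= 14 - 1
= 13

13


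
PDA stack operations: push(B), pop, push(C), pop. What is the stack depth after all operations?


Tracing stack operations:
  push(B) -> stack = [B], depth=1
  pop -> removed B, stack = [], depth=0
  push(C) -> stack = [C], depth=1
  pop -> removed C, stack = [], depth=0
Final depth = 0

0


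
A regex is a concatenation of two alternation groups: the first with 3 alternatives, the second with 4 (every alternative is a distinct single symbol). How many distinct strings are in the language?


First group: 3 alternatives
Second group: 4 alternatives
Concatenation: each choice from group 1 pairs with each from group 2
Total = 3 x 4 = 12

12


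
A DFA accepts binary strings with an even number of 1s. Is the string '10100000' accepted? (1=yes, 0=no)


DFA has 2 states: q_even (start, accept=yes) and q_odd
Processing string '10100000' character by character:
  Position 0: read '1', 1-count=1 -> q_odd
  Position 1: read '0', 1-count=1 -> q_odd (no change)
  Position 2: read '1', 1-count=2 -> q_even
  Position 3: read '0', 1-count=2 -> q_even (no change)
  Position 4: read '0', 1-count=2 -> q_even (no change)
  Position 5: read '0', 1-count=2 -> q_even (no change)
  Position 6: read '0', 1-count=2 -> q_even (no change)
  Position 7: read '0', 1-count=2 -> q_even (no change)
Final state: q_even, total 1s = 2 (even); the DFA requires an even count -> accept

1


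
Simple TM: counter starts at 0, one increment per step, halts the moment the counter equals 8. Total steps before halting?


Counter starts at 0. Counting sequence:
  Step 1: counter = 1
  Step 2: counter = 2
  Step 3: counter = 3
  Step 4: counter = 4
  Step 5: counter = 5
  Step 6: counter = 6
  Step 7: counter = 7
  Step 8: counter = 8
Counter reached 8 -> halt
Total steps = 8

8


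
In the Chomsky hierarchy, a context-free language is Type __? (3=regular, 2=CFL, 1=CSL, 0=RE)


Chomsky hierarchy levels:
  Type 3: Regular (DFA/NFA/regex)
  Type 2: Context-free (PDA)
  Type 1: Context-sensitive
  Type 0: Recursively enumerable (TM)
'context-free' corresponds to Type 2

2


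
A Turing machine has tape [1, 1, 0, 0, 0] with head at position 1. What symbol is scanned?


Tape: [1, 1, 0, 0, 0]
Positions: 0 1 2 3 4
Values:    1 1 0 0 0
Head at position 1
tape[1] = 1

1


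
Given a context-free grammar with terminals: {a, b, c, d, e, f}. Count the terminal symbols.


Terminal symbols: a, b, c, d, e, f
Counting each: a (#1), b (#2), c (#3), d (#4), e (#5), f (#6)
Total = 6

6


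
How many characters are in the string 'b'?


String: 'b'
Counting characters:
  'b' appears 1 time(s)
Total length = 0 + 1 = 1

1


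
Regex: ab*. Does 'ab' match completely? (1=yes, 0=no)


Pattern: ab*
String: 'ab'
Pattern requires: exactly one 'a' followed by zero or more 'b's
First char is 'a' -> OK
Rest 'b': all b's? Yes
Result: 1

1


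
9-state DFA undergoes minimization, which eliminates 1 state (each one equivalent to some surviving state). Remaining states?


Original DFA: 9 states
Redundant states removed: 1
Minimized states = original - removed
= 9 - 1
= 8

8


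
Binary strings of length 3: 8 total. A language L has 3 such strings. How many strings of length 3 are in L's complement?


Alphabet: {0,1}
String length: 3
Total strings of length 3 = 2^3 = 8
Strings in L = 3
Complement = total - |L|
= 8 - 3
= 5

5


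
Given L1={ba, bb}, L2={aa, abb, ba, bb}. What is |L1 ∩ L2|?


L1 = {ba, bb}
L2 = {aa, abb, ba, bb}
Checking each string in L1 against L2:
  'ba': in L2? Yes
  'bb': in L2? Yes
Intersection = {ba, bb}
|L1 ∩ L2| = 2

2


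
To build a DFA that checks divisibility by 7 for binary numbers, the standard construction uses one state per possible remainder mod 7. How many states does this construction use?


Divisibility by 7 is tracked via the remainder mod 7: 0, 1, ..., 6
The construction assigns one state to each remainder
Number of remainders = 7

7


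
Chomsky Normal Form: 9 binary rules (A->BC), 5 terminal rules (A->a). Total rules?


CNF allows two rule forms:
  A -> BC (binary): 9 rules
  A -> a (terminal): 5 rules
Total = 9 + 5 = 14

14


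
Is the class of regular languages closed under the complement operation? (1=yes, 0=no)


Regular languages are closed under:
- Union (DFA product construction)
- Intersection (DFA product construction)
- Complement (swap accept/reject states)
- Concatenation (NFA construction)
- Kleene star (NFA construction)
complement is in this list
Therefore: closed

1


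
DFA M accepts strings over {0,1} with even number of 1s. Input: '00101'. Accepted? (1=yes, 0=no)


DFA has 2 states: q_even (start, accept=yes) and q_odd
Processing string '00101' character by character:
  Position 0: read '0', 1-count=0 -> q_even (no change)
  Position 1: read '0', 1-count=0 -> q_even (no change)
  Position 2: read '1', 1-count=1 -> q_odd
  Position 3: read '0', 1-count=1 -> q_odd (no change)
  Position 4: read '1', 1-count=2 -> q_even
Final state: q_even, total 1s = 2 (even); the DFA requires an even count -> accept

1


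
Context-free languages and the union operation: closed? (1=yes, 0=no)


CFL closure properties:
  Closed under: union, concatenation, Kleene star
  NOT closed under: intersection, complement
Operation 'union' is in closed list -> Yes (closed)

1


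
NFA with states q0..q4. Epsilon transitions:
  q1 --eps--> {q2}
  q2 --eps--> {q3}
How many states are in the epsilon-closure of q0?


Starting from q0
Initialize closure = {q0}
q0 has no outgoing epsilon transitions -> nothing to add
Final closure: {q0}
Size = 1

1


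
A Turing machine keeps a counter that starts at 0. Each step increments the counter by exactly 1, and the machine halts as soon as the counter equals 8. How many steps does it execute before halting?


Counter starts at 0. Counting sequence:
  Step 1: counter = 1
  Step 2: counter = 2
  Step 3: counter = 3
  Step 4: counter = 4
  Step 5: counter = 5
  Step 6: counter = 6
  Step 7: counter = 7
  Step 8: counter = 8
Counter reached 8 -> halt
Total steps = 8

8


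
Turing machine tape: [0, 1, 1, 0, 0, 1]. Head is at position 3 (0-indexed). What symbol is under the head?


Tape: [0, 1, 1, 0, 0, 1]
Positions: 0 1 2 3 4 5
Values:    0 1 1 0 0 1
Head at position 3
tape[3] = 0

0


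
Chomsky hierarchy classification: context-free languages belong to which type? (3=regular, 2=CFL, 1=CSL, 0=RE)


Chomsky hierarchy levels:
  Type 3: Regular (DFA/NFA/regex)
  Type 2: Context-free (PDA)
  Type 1: Context-sensitive
  Type 0: Recursively enumerable (TM)
'context-free' corresponds to Type 2

2


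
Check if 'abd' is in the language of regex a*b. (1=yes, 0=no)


Pattern: a*b
String: 'abd'
Pattern requires: zero or more 'a's followed by exactly one 'b'
Found 1 leading 'a's
Remaining: 'bd'
Remaining is not 'b' -> no match
Result: 0

0


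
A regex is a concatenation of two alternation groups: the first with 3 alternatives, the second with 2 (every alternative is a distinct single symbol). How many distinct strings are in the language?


First group: 3 alternatives
Second group: 2 alternatives
Concatenation: each choice from group 1 pairs with each from group 2
Total = 3 x 2 = 6

6


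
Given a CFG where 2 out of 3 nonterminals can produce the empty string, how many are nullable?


Nonterminals: {S, A, B}
A nonterminal is nullable if it can derive epsilon
Counting nullable nonterminals: 2
Total nullable = 2

2


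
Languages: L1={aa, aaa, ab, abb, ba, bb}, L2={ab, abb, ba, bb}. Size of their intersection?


L1 = {aa, aaa, ab, abb, ba, bb}
L2 = {ab, abb, ba, bb}
Checking each string in L1 against L2:
  'aa': in L2? No
  'aaa': in L2? No
  'ab': in L2? Yes
  'abb': in L2? Yes
  'ba': in L2? Yes
  'bb': in L2? Yes
Intersection = {ab, abb, ba, bb}
|L1 ∩ L2| = 4

4


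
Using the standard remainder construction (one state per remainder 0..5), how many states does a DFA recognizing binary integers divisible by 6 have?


Divisibility by 6 is tracked via the remainder mod 6: 0, 1, ..., 5
The construction assigns one state to each remainder
Number of remainders = 6

6


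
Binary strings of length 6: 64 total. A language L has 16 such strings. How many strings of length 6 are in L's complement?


Alphabet: {0,1}
String length: 6
Total strings of length 6 = 2^6 = 64
Strings in L = 16
Complement = total - |L|
= 64 - 16
= 48

48


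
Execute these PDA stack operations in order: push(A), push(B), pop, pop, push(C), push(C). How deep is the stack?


Tracing stack operations:
  push(A) -> stack = [A], depth=1
  push(B) -> stack = [A,B], depth=2
  pop -> removed B, stack = [A], depth=1
  pop -> removed A, stack = [], depth=0
  push(C) -> stack = [C], depth=1
  push(C) -> stack = [C,C], depth=2
Final depth = 2

2


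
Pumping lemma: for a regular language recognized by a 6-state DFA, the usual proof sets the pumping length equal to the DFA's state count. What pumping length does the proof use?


Pumping lemma for regular languages (standard proof):
Take p = |Q|, the number of DFA states.
Any string of length >= |Q| passes through |Q|+1 states while reading its first |Q| symbols,
so by pigeonhole some state repeats, giving the loop that can be pumped.
Here |Q| = 6
Therefore the proof uses p = 6

6


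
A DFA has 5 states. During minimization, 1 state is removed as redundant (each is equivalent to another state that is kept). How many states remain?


Original DFA: 5 states
Redundant states removed: 1
Minimized states = original - removed
= 5 - 1
= 4

4


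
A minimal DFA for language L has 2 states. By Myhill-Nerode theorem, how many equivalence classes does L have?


Myhill-Nerode theorem:
Number of equivalence classes = number of states in minimal DFA
Minimal DFA states = 2
Therefore equivalence classes = 2

2


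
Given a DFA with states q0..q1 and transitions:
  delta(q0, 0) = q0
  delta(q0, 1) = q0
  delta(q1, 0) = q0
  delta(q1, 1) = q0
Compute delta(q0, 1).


Looking up transition function:
delta(q0, 1) in the table
Row: q0, Column: 1
Result: q0

q0


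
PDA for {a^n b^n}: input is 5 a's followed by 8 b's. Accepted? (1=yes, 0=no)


Language requires equal numbers of a's and b's
PDA pushes for each 'a', pops for each 'b'
Number of a's = 5
Number of b's = 8
5 != 8 -> Reject

0


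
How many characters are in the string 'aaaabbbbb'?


String: 'aaaabbbbb'
Counting characters:
  'a' appears 4 time(s)
  'b' appears 5 time(s)
Total length = 4 + 5 = 9

9


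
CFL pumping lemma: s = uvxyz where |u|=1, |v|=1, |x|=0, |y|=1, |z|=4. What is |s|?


|s| = |u| + |v| + |x| + |y| + |z|
= 1 + 1 + 0 + 1 + 4
= 2 + 0 + 5
= 2 + 5
= 7

7


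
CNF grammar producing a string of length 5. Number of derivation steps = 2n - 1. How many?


Chomsky Normal Form derivation:
String length n = 5
Each step either:
  - Splits a nonterminal into two (n-1 such steps)
  - Converts a nonterminal to terminal (n such steps)
Total = (n-1) + n = 2n - 1
= 2(5) - 1
= 10 - 1
= 9

9


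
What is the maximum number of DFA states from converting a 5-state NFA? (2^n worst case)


NFA has 5 states
Subset construction: each DFA state = subset of NFA states
Maximum subsets = 2^5
2^5 = 32

32


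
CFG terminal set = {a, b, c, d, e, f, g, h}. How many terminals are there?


Terminal symbols: a, b, c, d, e, f, g, h
Counting each: a (#1), b (#2), c (#3), d (#4), e (#5), f (#6), g (#7), h (#8)
Total = 8

8


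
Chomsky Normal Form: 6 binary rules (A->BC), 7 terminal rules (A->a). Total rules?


CNF allows two rule forms:
  A -> BC (binary): 6 rules
  A -> a (terminal): 7 rules
Total = 6 + 7 = 13

13


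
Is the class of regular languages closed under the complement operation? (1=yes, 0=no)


Regular languages are closed under:
- Union (DFA product construction)
- Intersection (DFA product construction)
- Complement (swap accept/reject states)
- Concatenation (NFA construction)
- Kleene star (NFA construction)
complement is in this list
Therefore: closed

1


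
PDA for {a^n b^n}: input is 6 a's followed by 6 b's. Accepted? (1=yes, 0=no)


Language requires equal numbers of a's and b's
PDA pushes for each 'a', pops for each 'b'
Number of a's = 6
Number of b's = 6
6 == 6 -> Accept

1


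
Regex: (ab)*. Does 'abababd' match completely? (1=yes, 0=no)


Pattern: (ab)*
String: 'abababd'
Pattern requires: zero or more repetitions of 'ab'
Length 7 is odd -> cannot be (ab)* -> no match
Result: 0

0


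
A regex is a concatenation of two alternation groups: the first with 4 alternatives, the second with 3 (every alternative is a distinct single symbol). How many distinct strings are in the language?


First group: 4 alternatives
Second group: 3 alternatives
Concatenation: each choice from group 1 pairs with each from group 2
Total = 4 x 3 = 12

12
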